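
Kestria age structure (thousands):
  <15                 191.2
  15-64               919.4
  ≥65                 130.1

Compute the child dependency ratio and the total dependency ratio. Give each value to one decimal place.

Youth dependency ratio: 20.8
Total dependency ratio: 34.9

Youth dependency ratio = 191.2 / 919.4 × 100 = 20.8
Total dependency ratio = (191.2 + 130.1) / 919.4 × 100 = 321.3 / 919.4 × 100 = 34.9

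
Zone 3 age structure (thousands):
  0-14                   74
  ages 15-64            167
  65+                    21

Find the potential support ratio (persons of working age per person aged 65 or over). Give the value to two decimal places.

Potential support ratio: 7.95

Potential support ratio = 167 / 21 = 7.95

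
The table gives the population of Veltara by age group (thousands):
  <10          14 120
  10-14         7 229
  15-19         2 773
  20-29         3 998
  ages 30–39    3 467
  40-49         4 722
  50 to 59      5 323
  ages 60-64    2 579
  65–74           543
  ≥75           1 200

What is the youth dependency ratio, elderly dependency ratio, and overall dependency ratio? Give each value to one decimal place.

Youth dependency ratio: 93.4
Old-age dependency ratio: 7.6
Total dependency ratio: 101.0

0–14: 14 120 + 7 229 = 21 349
15–64: 2 773 + 3 998 + 3 467 + 4 722 + 5 323 + 2 579 = 22 862
65+: 543 + 1 200 = 1 743
Youth dependency ratio = 21 349 / 22 862 × 100 = 93.4
Old-age dependency ratio = 1 743 / 22 862 × 100 = 7.6
Total dependency ratio = (21 349 + 1 743) / 22 862 × 100 = 23 092 / 22 862 × 100 = 101.0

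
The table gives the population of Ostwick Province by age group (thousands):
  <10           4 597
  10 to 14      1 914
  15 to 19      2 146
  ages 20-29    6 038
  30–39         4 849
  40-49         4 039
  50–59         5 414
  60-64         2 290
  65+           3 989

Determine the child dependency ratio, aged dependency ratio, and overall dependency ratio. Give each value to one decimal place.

0–14: 4 597 + 1 914 = 6 511
15–64: 2 146 + 6 038 + 4 849 + 4 039 + 5 414 + 2 290 = 24 776
65+: 3 989
Youth dependency ratio = 6 511 / 24 776 × 100 = 26.3
Old-age dependency ratio = 3 989 / 24 776 × 100 = 16.1
Total dependency ratio = (6 511 + 3 989) / 24 776 × 100 = 10 500 / 24 776 × 100 = 42.4

Youth dependency ratio: 26.3
Old-age dependency ratio: 16.1
Total dependency ratio: 42.4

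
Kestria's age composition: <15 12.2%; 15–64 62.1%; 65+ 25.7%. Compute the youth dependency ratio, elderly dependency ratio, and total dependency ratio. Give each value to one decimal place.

Youth dependency ratio: 19.6
Old-age dependency ratio: 41.4
Total dependency ratio: 61.0

Youth dependency ratio = 12.2 / 62.1 × 100 = 19.6
Old-age dependency ratio = 25.7 / 62.1 × 100 = 41.4
Total dependency ratio = (12.2 + 25.7) / 62.1 × 100 = 37.9 / 62.1 × 100 = 61.0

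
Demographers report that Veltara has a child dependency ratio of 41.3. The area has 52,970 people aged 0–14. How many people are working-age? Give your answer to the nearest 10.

Youth dependency ratio = youth / working-age × 100
41.3 = 52,970 / W × 100
⇒ 128,260

Working-age: 128,260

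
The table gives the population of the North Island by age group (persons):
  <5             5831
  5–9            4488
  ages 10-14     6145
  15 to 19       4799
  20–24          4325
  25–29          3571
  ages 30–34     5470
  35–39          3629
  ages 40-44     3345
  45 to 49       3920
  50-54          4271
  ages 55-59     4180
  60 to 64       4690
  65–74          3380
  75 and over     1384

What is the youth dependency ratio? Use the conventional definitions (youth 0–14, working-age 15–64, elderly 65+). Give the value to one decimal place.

0–14: 5831 + 4488 + 6145 = 16464
15–64: 4799 + 4325 + 3571 + 5470 + 3629 + 3345 + 3920 + 4271 + 4180 + 4690 = 42200
65+: 3380 + 1384 = 4764
Youth dependency ratio = 16464 / 42200 × 100 = 39.0

Youth dependency ratio: 39.0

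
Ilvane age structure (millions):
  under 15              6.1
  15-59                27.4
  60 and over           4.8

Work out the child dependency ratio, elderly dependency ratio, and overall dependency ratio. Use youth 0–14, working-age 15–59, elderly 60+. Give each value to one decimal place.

Youth dependency ratio: 22.3
Old-age dependency ratio: 17.5
Total dependency ratio: 39.8

Youth dependency ratio = 6.1 / 27.4 × 100 = 22.3
Old-age dependency ratio = 4.8 / 27.4 × 100 = 17.5
Total dependency ratio = (6.1 + 4.8) / 27.4 × 100 = 10.9 / 27.4 × 100 = 39.8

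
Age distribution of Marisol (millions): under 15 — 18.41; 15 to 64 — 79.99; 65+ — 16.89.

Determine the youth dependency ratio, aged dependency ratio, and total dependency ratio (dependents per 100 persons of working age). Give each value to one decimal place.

Youth dependency ratio: 23.0
Old-age dependency ratio: 21.1
Total dependency ratio: 44.1

Youth dependency ratio = 18.41 / 79.99 × 100 = 23.0
Old-age dependency ratio = 16.89 / 79.99 × 100 = 21.1
Total dependency ratio = (18.41 + 16.89) / 79.99 × 100 = 35.30 / 79.99 × 100 = 44.1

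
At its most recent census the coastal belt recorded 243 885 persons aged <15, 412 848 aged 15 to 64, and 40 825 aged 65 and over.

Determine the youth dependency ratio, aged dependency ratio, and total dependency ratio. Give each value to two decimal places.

Youth dependency ratio = 243 885 / 412 848 × 100 = 59.07
Old-age dependency ratio = 40 825 / 412 848 × 100 = 9.89
Total dependency ratio = (243 885 + 40 825) / 412 848 × 100 = 284 710 / 412 848 × 100 = 68.96

Youth dependency ratio: 59.07
Old-age dependency ratio: 9.89
Total dependency ratio: 68.96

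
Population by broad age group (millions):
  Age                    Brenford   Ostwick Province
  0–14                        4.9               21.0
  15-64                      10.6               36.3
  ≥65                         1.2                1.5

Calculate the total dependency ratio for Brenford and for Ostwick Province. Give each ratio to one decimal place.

Brenford: (4.9 + 1.2) / 10.6 × 100 = 6.1 / 10.6 × 100 = 57.5
Ostwick Province: (21.0 + 1.5) / 36.3 × 100 = 22.5 / 36.3 × 100 = 62.0

Brenford: 57.5
Ostwick Province: 62.0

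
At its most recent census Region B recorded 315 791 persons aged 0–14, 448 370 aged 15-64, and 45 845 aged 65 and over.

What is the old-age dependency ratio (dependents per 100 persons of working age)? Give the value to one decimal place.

Old-age dependency ratio = 45 845 / 448 370 × 100 = 10.2

Old-age dependency ratio: 10.2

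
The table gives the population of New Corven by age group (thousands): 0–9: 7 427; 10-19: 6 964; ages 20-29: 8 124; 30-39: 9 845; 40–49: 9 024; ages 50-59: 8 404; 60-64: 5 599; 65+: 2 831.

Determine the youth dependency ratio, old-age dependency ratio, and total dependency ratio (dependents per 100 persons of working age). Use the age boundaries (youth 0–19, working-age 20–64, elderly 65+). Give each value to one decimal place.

Youth dependency ratio: 35.1
Old-age dependency ratio: 6.9
Total dependency ratio: 42.0

0–19: 7 427 + 6 964 = 14 391
20–64: 8 124 + 9 845 + 9 024 + 8 404 + 5 599 = 40 996
65+: 2 831
Youth dependency ratio = 14 391 / 40 996 × 100 = 35.1
Old-age dependency ratio = 2 831 / 40 996 × 100 = 6.9
Total dependency ratio = (14 391 + 2 831) / 40 996 × 100 = 17 222 / 40 996 × 100 = 42.0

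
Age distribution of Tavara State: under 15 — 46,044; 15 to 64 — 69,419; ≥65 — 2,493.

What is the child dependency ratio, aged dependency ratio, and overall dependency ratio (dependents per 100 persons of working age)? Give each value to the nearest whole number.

Youth dependency ratio = 46,044 / 69,419 × 100 = 66
Old-age dependency ratio = 2,493 / 69,419 × 100 = 4
Total dependency ratio = (46,044 + 2,493) / 69,419 × 100 = 48,537 / 69,419 × 100 = 70

Youth dependency ratio: 66
Old-age dependency ratio: 4
Total dependency ratio: 70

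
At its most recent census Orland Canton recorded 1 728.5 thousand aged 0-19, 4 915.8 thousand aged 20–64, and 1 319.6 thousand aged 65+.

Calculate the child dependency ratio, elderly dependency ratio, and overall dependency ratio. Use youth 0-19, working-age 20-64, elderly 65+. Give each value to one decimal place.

Youth dependency ratio = 1 728.5 / 4 915.8 × 100 = 35.2
Old-age dependency ratio = 1 319.6 / 4 915.8 × 100 = 26.8
Total dependency ratio = (1 728.5 + 1 319.6) / 4 915.8 × 100 = 3 048.1 / 4 915.8 × 100 = 62.0

Youth dependency ratio: 35.2
Old-age dependency ratio: 26.8
Total dependency ratio: 62.0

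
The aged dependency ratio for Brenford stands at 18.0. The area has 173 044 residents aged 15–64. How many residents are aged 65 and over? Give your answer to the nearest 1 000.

Old-age dependency ratio = elderly / working-age × 100
18.0 = E / 173 044 × 100
⇒ 31 000

Aged 65 and over: 31 000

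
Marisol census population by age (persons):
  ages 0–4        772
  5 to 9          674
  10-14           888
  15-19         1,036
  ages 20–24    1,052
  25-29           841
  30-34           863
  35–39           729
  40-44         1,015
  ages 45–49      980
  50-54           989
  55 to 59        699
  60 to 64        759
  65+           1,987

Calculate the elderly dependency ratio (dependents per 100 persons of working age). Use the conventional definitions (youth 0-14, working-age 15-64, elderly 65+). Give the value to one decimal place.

Old-age dependency ratio: 22.2

0–14: 772 + 674 + 888 = 2,334
15–64: 1,036 + 1,052 + 841 + 863 + 729 + 1,015 + 980 + 989 + 699 + 759 = 8,963
65+: 1,987
Old-age dependency ratio = 1,987 / 8,963 × 100 = 22.2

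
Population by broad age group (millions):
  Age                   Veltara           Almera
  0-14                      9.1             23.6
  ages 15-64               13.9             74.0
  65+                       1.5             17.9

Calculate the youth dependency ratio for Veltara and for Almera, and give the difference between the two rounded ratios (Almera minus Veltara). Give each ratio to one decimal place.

Veltara: 9.1 / 13.9 × 100 = 65.5
Almera: 23.6 / 74.0 × 100 = 31.9

Veltara: 65.5
Almera: 31.9
Difference: -33.6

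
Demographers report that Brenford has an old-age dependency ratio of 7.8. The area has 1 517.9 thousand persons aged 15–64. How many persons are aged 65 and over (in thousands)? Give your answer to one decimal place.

Old-age dependency ratio = elderly / working-age × 100
7.8 = E / 1 517.9 × 100
⇒ 118.4

Aged 65 and over: 118.4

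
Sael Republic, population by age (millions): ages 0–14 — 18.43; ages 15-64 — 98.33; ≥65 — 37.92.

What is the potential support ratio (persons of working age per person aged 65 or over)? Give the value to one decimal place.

Potential support ratio = 98.33 / 37.92 = 2.6

Potential support ratio: 2.6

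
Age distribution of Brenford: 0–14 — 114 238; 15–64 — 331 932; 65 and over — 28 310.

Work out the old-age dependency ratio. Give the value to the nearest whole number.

Old-age dependency ratio = 28 310 / 331 932 × 100 = 9

Old-age dependency ratio: 9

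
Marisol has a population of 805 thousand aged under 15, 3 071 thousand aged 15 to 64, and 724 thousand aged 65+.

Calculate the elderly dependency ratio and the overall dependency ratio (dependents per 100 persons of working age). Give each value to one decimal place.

Old-age dependency ratio = 724 / 3 071 × 100 = 23.6
Total dependency ratio = (805 + 724) / 3 071 × 100 = 1 529 / 3 071 × 100 = 49.8

Old-age dependency ratio: 23.6
Total dependency ratio: 49.8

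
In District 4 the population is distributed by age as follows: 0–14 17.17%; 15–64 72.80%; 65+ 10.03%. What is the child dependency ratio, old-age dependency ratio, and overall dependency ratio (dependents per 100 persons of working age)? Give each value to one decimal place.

Youth dependency ratio: 23.6
Old-age dependency ratio: 13.8
Total dependency ratio: 37.4

Youth dependency ratio = 17.17 / 72.80 × 100 = 23.6
Old-age dependency ratio = 10.03 / 72.80 × 100 = 13.8
Total dependency ratio = (17.17 + 10.03) / 72.80 × 100 = 27.20 / 72.80 × 100 = 37.4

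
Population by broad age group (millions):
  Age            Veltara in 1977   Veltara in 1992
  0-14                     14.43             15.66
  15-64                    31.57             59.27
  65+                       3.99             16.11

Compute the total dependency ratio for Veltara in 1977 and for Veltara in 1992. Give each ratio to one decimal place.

Veltara in 1977: 58.3
Veltara in 1992: 53.6

Veltara in 1977: (14.43 + 3.99) / 31.57 × 100 = 18.42 / 31.57 × 100 = 58.3
Veltara in 1992: (15.66 + 16.11) / 59.27 × 100 = 31.77 / 59.27 × 100 = 53.6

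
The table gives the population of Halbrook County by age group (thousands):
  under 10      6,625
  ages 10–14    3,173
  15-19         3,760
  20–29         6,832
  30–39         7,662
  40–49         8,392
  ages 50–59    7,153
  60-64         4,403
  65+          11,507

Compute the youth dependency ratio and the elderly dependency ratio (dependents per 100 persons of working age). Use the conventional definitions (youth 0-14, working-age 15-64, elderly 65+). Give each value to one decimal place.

Youth dependency ratio: 25.6
Old-age dependency ratio: 30.1

0–14: 6,625 + 3,173 = 9,798
15–64: 3,760 + 6,832 + 7,662 + 8,392 + 7,153 + 4,403 = 38,202
65+: 11,507
Youth dependency ratio = 9,798 / 38,202 × 100 = 25.6
Old-age dependency ratio = 11,507 / 38,202 × 100 = 30.1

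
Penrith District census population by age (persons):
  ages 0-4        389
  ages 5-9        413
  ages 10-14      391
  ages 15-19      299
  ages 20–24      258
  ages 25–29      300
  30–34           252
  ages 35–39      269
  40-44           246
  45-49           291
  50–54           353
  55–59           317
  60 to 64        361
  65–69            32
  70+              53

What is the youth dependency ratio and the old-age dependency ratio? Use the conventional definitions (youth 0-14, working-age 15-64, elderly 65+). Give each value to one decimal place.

Youth dependency ratio: 40.5
Old-age dependency ratio: 2.9

0–14: 389 + 413 + 391 = 1,193
15–64: 299 + 258 + 300 + 252 + 269 + 246 + 291 + 353 + 317 + 361 = 2,946
65+: 32 + 53 = 85
Youth dependency ratio = 1,193 / 2,946 × 100 = 40.5
Old-age dependency ratio = 85 / 2,946 × 100 = 2.9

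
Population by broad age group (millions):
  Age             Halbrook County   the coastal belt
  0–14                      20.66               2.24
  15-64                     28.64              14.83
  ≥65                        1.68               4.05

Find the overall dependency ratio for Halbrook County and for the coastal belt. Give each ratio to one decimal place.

Halbrook County: (20.66 + 1.68) / 28.64 × 100 = 22.34 / 28.64 × 100 = 78.0
the coastal belt: (2.24 + 4.05) / 14.83 × 100 = 6.29 / 14.83 × 100 = 42.4

Halbrook County: 78.0
the coastal belt: 42.4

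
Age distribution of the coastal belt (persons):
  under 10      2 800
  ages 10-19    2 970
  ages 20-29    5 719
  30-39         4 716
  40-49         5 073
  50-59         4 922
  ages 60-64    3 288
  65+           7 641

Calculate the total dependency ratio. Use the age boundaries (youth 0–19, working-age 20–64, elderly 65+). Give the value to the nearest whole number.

0–19: 2 800 + 2 970 = 5 770
20–64: 5 719 + 4 716 + 5 073 + 4 922 + 3 288 = 23 718
65+: 7 641
Total dependency ratio = (5 770 + 7 641) / 23 718 × 100 = 13 411 / 23 718 × 100 = 57

Total dependency ratio: 57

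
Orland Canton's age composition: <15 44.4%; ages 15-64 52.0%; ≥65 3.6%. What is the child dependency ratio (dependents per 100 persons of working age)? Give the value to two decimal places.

Youth dependency ratio: 85.38

Youth dependency ratio = 44.4 / 52.0 × 100 = 85.38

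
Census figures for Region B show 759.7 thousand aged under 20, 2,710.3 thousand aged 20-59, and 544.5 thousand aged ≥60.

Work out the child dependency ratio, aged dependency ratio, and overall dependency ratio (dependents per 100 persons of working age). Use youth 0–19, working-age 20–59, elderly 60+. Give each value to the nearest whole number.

Youth dependency ratio: 28
Old-age dependency ratio: 20
Total dependency ratio: 48

Youth dependency ratio = 759.7 / 2,710.3 × 100 = 28
Old-age dependency ratio = 544.5 / 2,710.3 × 100 = 20
Total dependency ratio = (759.7 + 544.5) / 2,710.3 × 100 = 1,304.2 / 2,710.3 × 100 = 48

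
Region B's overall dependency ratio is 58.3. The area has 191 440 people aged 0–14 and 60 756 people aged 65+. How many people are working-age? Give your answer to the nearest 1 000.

Working-age: 433 000

Total dependency ratio = (youth + elderly) / working-age × 100
58.3 = (191 440 + 60 756) / W × 100
⇒ 433 000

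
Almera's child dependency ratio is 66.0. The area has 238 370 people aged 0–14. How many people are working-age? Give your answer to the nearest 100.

Youth dependency ratio = youth / working-age × 100
66.0 = 238 370 / W × 100
⇒ 361 200

Working-age: 361 200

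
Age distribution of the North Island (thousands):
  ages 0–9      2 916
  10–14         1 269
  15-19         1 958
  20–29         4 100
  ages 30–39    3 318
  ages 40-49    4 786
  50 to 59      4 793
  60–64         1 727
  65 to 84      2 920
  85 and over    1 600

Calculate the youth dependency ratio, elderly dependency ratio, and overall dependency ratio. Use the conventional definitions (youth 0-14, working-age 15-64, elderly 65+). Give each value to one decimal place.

0–14: 2 916 + 1 269 = 4 185
15–64: 1 958 + 4 100 + 3 318 + 4 786 + 4 793 + 1 727 = 20 682
65+: 2 920 + 1 600 = 4 520
Youth dependency ratio = 4 185 / 20 682 × 100 = 20.2
Old-age dependency ratio = 4 520 / 20 682 × 100 = 21.9
Total dependency ratio = (4 185 + 4 520) / 20 682 × 100 = 8 705 / 20 682 × 100 = 42.1

Youth dependency ratio: 20.2
Old-age dependency ratio: 21.9
Total dependency ratio: 42.1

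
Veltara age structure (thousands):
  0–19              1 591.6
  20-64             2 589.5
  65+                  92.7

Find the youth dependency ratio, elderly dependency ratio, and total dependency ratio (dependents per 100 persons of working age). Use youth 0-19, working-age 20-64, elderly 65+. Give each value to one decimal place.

Youth dependency ratio = 1 591.6 / 2 589.5 × 100 = 61.5
Old-age dependency ratio = 92.7 / 2 589.5 × 100 = 3.6
Total dependency ratio = (1 591.6 + 92.7) / 2 589.5 × 100 = 1 684.3 / 2 589.5 × 100 = 65.0

Youth dependency ratio: 61.5
Old-age dependency ratio: 3.6
Total dependency ratio: 65.0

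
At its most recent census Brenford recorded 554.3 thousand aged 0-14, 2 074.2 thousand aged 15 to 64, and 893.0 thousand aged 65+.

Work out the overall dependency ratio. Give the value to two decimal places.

Total dependency ratio = (554.3 + 893.0) / 2 074.2 × 100 = 1 447.3 / 2 074.2 × 100 = 69.78

Total dependency ratio: 69.78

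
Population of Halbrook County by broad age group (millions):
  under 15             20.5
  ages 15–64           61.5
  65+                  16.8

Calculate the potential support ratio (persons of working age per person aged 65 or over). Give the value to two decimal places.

Potential support ratio: 3.66

Potential support ratio = 61.5 / 16.8 = 3.66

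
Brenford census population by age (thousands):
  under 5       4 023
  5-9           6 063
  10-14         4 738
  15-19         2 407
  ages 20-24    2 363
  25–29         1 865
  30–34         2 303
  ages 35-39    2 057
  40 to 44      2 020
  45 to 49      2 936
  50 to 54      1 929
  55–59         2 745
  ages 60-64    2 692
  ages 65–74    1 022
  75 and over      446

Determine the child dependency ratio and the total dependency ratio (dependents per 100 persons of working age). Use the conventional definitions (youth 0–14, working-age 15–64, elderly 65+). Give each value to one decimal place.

0–14: 4 023 + 6 063 + 4 738 = 14 824
15–64: 2 407 + 2 363 + 1 865 + 2 303 + 2 057 + 2 020 + 2 936 + 1 929 + 2 745 + 2 692 = 23 317
65+: 1 022 + 446 = 1 468
Youth dependency ratio = 14 824 / 23 317 × 100 = 63.6
Total dependency ratio = (14 824 + 1 468) / 23 317 × 100 = 16 292 / 23 317 × 100 = 69.9

Youth dependency ratio: 63.6
Total dependency ratio: 69.9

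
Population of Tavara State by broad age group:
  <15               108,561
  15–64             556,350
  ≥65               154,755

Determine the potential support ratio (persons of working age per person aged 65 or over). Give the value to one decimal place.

Potential support ratio = 556,350 / 154,755 = 3.6

Potential support ratio: 3.6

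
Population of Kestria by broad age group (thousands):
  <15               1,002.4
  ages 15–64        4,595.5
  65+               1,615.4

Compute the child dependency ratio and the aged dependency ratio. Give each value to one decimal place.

Youth dependency ratio = 1,002.4 / 4,595.5 × 100 = 21.8
Old-age dependency ratio = 1,615.4 / 4,595.5 × 100 = 35.2

Youth dependency ratio: 21.8
Old-age dependency ratio: 35.2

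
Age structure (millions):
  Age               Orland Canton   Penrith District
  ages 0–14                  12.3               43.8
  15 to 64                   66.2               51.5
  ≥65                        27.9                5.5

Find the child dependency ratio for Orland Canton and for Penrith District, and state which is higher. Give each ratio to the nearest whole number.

Orland Canton: 12.3 / 66.2 × 100 = 19
Penrith District: 43.8 / 51.5 × 100 = 85

Orland Canton: 19
Penrith District: 85
Higher: Penrith District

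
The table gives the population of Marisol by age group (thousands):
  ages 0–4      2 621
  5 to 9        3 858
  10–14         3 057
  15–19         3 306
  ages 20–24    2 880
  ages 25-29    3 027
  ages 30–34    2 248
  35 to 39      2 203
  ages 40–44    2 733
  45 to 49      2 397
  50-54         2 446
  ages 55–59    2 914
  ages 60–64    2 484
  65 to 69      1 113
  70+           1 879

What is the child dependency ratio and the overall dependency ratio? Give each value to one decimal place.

0–14: 2 621 + 3 858 + 3 057 = 9 536
15–64: 3 306 + 2 880 + 3 027 + 2 248 + 2 203 + 2 733 + 2 397 + 2 446 + 2 914 + 2 484 = 26 638
65+: 1 113 + 1 879 = 2 992
Youth dependency ratio = 9 536 / 26 638 × 100 = 35.8
Total dependency ratio = (9 536 + 2 992) / 26 638 × 100 = 12 528 / 26 638 × 100 = 47.0

Youth dependency ratio: 35.8
Total dependency ratio: 47.0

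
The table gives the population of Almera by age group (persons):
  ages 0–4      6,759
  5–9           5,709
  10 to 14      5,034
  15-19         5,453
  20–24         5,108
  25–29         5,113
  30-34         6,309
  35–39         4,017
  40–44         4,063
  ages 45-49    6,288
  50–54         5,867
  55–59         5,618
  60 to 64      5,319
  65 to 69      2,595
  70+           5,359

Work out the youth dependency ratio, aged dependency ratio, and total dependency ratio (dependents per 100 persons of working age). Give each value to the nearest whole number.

Youth dependency ratio: 33
Old-age dependency ratio: 15
Total dependency ratio: 48

0–14: 6,759 + 5,709 + 5,034 = 17,502
15–64: 5,453 + 5,108 + 5,113 + 6,309 + 4,017 + 4,063 + 6,288 + 5,867 + 5,618 + 5,319 = 53,155
65+: 2,595 + 5,359 = 7,954
Youth dependency ratio = 17,502 / 53,155 × 100 = 33
Old-age dependency ratio = 7,954 / 53,155 × 100 = 15
Total dependency ratio = (17,502 + 7,954) / 53,155 × 100 = 25,456 / 53,155 × 100 = 48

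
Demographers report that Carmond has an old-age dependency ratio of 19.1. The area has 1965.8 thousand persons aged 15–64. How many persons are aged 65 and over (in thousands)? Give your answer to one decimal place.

Aged 65 and over: 375.5

Old-age dependency ratio = elderly / working-age × 100
19.1 = E / 1965.8 × 100
⇒ 375.5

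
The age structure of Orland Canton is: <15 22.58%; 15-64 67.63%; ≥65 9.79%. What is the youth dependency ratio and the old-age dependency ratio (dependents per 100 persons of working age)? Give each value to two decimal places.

Youth dependency ratio: 33.39
Old-age dependency ratio: 14.48

Youth dependency ratio = 22.58 / 67.63 × 100 = 33.39
Old-age dependency ratio = 9.79 / 67.63 × 100 = 14.48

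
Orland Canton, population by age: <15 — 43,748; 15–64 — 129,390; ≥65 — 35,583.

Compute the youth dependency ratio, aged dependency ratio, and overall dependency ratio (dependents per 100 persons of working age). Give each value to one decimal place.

Youth dependency ratio = 43,748 / 129,390 × 100 = 33.8
Old-age dependency ratio = 35,583 / 129,390 × 100 = 27.5
Total dependency ratio = (43,748 + 35,583) / 129,390 × 100 = 79,331 / 129,390 × 100 = 61.3

Youth dependency ratio: 33.8
Old-age dependency ratio: 27.5
Total dependency ratio: 61.3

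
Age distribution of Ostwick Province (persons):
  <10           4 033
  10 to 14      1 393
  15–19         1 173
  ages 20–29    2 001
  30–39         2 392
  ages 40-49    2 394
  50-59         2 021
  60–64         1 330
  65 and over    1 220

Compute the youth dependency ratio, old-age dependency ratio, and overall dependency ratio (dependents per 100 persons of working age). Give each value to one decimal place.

0–14: 4 033 + 1 393 = 5 426
15–64: 1 173 + 2 001 + 2 392 + 2 394 + 2 021 + 1 330 = 11 311
65+: 1 220
Youth dependency ratio = 5 426 / 11 311 × 100 = 48.0
Old-age dependency ratio = 1 220 / 11 311 × 100 = 10.8
Total dependency ratio = (5 426 + 1 220) / 11 311 × 100 = 6 646 / 11 311 × 100 = 58.8

Youth dependency ratio: 48.0
Old-age dependency ratio: 10.8
Total dependency ratio: 58.8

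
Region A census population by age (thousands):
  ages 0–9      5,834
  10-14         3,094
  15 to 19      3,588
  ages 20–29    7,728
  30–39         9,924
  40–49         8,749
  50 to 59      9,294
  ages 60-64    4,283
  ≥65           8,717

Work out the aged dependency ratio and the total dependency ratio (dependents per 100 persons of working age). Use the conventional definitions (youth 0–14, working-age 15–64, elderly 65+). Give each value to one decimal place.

0–14: 5,834 + 3,094 = 8,928
15–64: 3,588 + 7,728 + 9,924 + 8,749 + 9,294 + 4,283 = 43,566
65+: 8,717
Old-age dependency ratio = 8,717 / 43,566 × 100 = 20.0
Total dependency ratio = (8,928 + 8,717) / 43,566 × 100 = 17,645 / 43,566 × 100 = 40.5

Old-age dependency ratio: 20.0
Total dependency ratio: 40.5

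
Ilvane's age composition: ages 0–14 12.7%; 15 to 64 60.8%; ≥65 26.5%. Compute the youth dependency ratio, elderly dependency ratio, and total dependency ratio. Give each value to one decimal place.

Youth dependency ratio = 12.7 / 60.8 × 100 = 20.9
Old-age dependency ratio = 26.5 / 60.8 × 100 = 43.6
Total dependency ratio = (12.7 + 26.5) / 60.8 × 100 = 39.2 / 60.8 × 100 = 64.5

Youth dependency ratio: 20.9
Old-age dependency ratio: 43.6
Total dependency ratio: 64.5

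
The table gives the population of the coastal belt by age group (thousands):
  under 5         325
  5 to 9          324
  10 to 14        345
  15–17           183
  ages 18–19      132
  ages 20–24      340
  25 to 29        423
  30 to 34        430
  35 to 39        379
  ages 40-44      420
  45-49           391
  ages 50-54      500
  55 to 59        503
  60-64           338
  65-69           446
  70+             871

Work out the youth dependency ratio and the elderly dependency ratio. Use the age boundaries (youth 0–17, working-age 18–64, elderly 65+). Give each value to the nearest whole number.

0–17: 325 + 324 + 345 + 183 = 1 177
18–64: 132 + 340 + 423 + 430 + 379 + 420 + 391 + 500 + 503 + 338 = 3 856
65+: 446 + 871 = 1 317
Youth dependency ratio = 1 177 / 3 856 × 100 = 31
Old-age dependency ratio = 1 317 / 3 856 × 100 = 34

Youth dependency ratio: 31
Old-age dependency ratio: 34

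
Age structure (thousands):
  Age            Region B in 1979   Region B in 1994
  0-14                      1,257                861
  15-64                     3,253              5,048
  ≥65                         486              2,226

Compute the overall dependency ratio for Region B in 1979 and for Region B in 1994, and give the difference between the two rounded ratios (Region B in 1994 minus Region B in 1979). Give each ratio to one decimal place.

Region B in 1979: (1,257 + 486) / 3,253 × 100 = 1,743 / 3,253 × 100 = 53.6
Region B in 1994: (861 + 2,226) / 5,048 × 100 = 3,087 / 5,048 × 100 = 61.2

Region B in 1979: 53.6
Region B in 1994: 61.2
Difference: +7.6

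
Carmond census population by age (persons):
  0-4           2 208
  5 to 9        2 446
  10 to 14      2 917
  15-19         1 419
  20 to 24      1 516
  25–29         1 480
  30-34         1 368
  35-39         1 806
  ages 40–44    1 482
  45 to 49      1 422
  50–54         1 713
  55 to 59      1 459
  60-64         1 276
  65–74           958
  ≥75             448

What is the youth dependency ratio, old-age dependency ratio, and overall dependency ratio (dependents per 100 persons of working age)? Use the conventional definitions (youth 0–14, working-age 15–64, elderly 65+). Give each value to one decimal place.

0–14: 2 208 + 2 446 + 2 917 = 7 571
15–64: 1 419 + 1 516 + 1 480 + 1 368 + 1 806 + 1 482 + 1 422 + 1 713 + 1 459 + 1 276 = 14 941
65+: 958 + 448 = 1 406
Youth dependency ratio = 7 571 / 14 941 × 100 = 50.7
Old-age dependency ratio = 1 406 / 14 941 × 100 = 9.4
Total dependency ratio = (7 571 + 1 406) / 14 941 × 100 = 8 977 / 14 941 × 100 = 60.1

Youth dependency ratio: 50.7
Old-age dependency ratio: 9.4
Total dependency ratio: 60.1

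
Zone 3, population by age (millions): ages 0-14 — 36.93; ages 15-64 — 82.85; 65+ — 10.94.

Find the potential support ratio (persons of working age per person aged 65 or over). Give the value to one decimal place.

Potential support ratio = 82.85 / 10.94 = 7.6

Potential support ratio: 7.6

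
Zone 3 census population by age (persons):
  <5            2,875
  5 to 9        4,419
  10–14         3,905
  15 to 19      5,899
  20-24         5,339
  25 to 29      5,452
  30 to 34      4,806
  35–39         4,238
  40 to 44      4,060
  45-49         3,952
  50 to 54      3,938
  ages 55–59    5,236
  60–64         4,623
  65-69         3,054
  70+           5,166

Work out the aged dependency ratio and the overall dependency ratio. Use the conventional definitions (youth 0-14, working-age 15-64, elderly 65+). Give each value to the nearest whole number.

0–14: 2,875 + 4,419 + 3,905 = 11,199
15–64: 5,899 + 5,339 + 5,452 + 4,806 + 4,238 + 4,060 + 3,952 + 3,938 + 5,236 + 4,623 = 47,543
65+: 3,054 + 5,166 = 8,220
Old-age dependency ratio = 8,220 / 47,543 × 100 = 17
Total dependency ratio = (11,199 + 8,220) / 47,543 × 100 = 19,419 / 47,543 × 100 = 41

Old-age dependency ratio: 17
Total dependency ratio: 41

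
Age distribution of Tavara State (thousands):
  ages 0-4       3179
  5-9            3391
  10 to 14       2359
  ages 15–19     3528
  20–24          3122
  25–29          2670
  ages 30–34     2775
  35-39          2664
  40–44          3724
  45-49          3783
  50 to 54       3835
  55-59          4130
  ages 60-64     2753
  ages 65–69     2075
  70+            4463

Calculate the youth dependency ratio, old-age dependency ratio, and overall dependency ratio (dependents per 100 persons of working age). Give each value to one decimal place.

Youth dependency ratio: 27.1
Old-age dependency ratio: 19.8
Total dependency ratio: 46.9

0–14: 3179 + 3391 + 2359 = 8929
15–64: 3528 + 3122 + 2670 + 2775 + 2664 + 3724 + 3783 + 3835 + 4130 + 2753 = 32984
65+: 2075 + 4463 = 6538
Youth dependency ratio = 8929 / 32984 × 100 = 27.1
Old-age dependency ratio = 6538 / 32984 × 100 = 19.8
Total dependency ratio = (8929 + 6538) / 32984 × 100 = 15467 / 32984 × 100 = 46.9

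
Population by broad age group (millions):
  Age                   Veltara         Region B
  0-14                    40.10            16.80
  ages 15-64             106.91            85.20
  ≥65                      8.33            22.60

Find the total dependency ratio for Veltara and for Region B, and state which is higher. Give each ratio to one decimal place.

Veltara: (40.10 + 8.33) / 106.91 × 100 = 48.43 / 106.91 × 100 = 45.3
Region B: (16.80 + 22.60) / 85.20 × 100 = 39.40 / 85.20 × 100 = 46.2

Veltara: 45.3
Region B: 46.2
Higher: Region B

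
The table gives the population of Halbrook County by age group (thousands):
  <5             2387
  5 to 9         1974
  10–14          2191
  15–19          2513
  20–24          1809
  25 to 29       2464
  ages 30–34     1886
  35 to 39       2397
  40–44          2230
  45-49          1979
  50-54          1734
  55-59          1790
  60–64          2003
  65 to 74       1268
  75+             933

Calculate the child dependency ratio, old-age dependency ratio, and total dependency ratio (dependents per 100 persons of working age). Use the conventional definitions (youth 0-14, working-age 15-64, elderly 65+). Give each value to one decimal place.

0–14: 2387 + 1974 + 2191 = 6552
15–64: 2513 + 1809 + 2464 + 1886 + 2397 + 2230 + 1979 + 1734 + 1790 + 2003 = 20805
65+: 1268 + 933 = 2201
Youth dependency ratio = 6552 / 20805 × 100 = 31.5
Old-age dependency ratio = 2201 / 20805 × 100 = 10.6
Total dependency ratio = (6552 + 2201) / 20805 × 100 = 8753 / 20805 × 100 = 42.1

Youth dependency ratio: 31.5
Old-age dependency ratio: 10.6
Total dependency ratio: 42.1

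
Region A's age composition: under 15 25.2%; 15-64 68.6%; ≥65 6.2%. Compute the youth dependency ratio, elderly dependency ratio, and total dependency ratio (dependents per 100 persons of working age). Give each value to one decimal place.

Youth dependency ratio = 25.2 / 68.6 × 100 = 36.7
Old-age dependency ratio = 6.2 / 68.6 × 100 = 9.0
Total dependency ratio = (25.2 + 6.2) / 68.6 × 100 = 31.4 / 68.6 × 100 = 45.8

Youth dependency ratio: 36.7
Old-age dependency ratio: 9.0
Total dependency ratio: 45.8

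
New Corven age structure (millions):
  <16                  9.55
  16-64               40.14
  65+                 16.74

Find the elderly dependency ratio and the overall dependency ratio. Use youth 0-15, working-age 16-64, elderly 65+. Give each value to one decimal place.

Old-age dependency ratio: 41.7
Total dependency ratio: 65.5

Old-age dependency ratio = 16.74 / 40.14 × 100 = 41.7
Total dependency ratio = (9.55 + 16.74) / 40.14 × 100 = 26.29 / 40.14 × 100 = 65.5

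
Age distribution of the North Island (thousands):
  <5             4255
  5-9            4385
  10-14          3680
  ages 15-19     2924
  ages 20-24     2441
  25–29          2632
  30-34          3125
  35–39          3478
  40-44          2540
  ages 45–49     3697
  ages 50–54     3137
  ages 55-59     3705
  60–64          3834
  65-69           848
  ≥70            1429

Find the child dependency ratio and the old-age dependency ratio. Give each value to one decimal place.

0–14: 4255 + 4385 + 3680 = 12320
15–64: 2924 + 2441 + 2632 + 3125 + 3478 + 2540 + 3697 + 3137 + 3705 + 3834 = 31513
65+: 848 + 1429 = 2277
Youth dependency ratio = 12320 / 31513 × 100 = 39.1
Old-age dependency ratio = 2277 / 31513 × 100 = 7.2

Youth dependency ratio: 39.1
Old-age dependency ratio: 7.2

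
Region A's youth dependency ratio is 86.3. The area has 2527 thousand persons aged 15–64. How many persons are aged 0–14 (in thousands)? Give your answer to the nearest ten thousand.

Aged 0–14: 2180

Youth dependency ratio = youth / working-age × 100
86.3 = Y / 2527 × 100
⇒ 2180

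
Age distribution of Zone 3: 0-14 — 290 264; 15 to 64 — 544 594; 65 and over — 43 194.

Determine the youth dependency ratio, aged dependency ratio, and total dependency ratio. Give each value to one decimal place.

Youth dependency ratio = 290 264 / 544 594 × 100 = 53.3
Old-age dependency ratio = 43 194 / 544 594 × 100 = 7.9
Total dependency ratio = (290 264 + 43 194) / 544 594 × 100 = 333 458 / 544 594 × 100 = 61.2

Youth dependency ratio: 53.3
Old-age dependency ratio: 7.9
Total dependency ratio: 61.2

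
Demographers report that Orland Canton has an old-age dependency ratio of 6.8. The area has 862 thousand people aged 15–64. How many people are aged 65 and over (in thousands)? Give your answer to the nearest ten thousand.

Old-age dependency ratio = elderly / working-age × 100
6.8 = E / 862 × 100
⇒ 60

Aged 65 and over: 60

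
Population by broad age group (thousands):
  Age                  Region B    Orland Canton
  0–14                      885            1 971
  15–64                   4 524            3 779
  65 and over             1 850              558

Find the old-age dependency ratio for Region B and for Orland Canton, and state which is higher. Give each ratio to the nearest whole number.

Region B: 41
Orland Canton: 15
Higher: Region B

Region B: 1 850 / 4 524 × 100 = 41
Orland Canton: 558 / 3 779 × 100 = 15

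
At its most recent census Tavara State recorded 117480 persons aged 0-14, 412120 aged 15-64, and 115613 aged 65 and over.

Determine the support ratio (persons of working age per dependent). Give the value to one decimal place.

Support ratio = 412120 / (117480 + 115613) = 412120 / 233093 = 1.8

Support ratio: 1.8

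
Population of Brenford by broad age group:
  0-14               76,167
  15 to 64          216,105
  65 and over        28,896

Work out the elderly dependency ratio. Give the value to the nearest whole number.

Old-age dependency ratio: 13

Old-age dependency ratio = 28,896 / 216,105 × 100 = 13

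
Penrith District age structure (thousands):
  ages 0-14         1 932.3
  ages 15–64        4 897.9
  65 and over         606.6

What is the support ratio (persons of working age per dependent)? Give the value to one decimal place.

Support ratio = 4 897.9 / (1 932.3 + 606.6) = 4 897.9 / 2 538.9 = 1.9

Support ratio: 1.9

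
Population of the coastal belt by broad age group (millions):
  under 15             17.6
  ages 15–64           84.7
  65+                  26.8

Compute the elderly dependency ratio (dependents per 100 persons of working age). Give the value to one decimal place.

Old-age dependency ratio: 31.6

Old-age dependency ratio = 26.8 / 84.7 × 100 = 31.6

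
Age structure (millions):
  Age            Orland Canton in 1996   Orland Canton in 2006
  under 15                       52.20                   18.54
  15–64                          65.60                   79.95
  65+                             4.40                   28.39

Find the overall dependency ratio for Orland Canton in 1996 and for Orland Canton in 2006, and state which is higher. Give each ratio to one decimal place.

Orland Canton in 1996: (52.20 + 4.40) / 65.60 × 100 = 56.60 / 65.60 × 100 = 86.3
Orland Canton in 2006: (18.54 + 28.39) / 79.95 × 100 = 46.93 / 79.95 × 100 = 58.7

Orland Canton in 1996: 86.3
Orland Canton in 2006: 58.7
Higher: Orland Canton in 1996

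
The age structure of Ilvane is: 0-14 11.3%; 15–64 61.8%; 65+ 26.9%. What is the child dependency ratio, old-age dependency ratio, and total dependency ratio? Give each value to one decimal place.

Youth dependency ratio: 18.3
Old-age dependency ratio: 43.5
Total dependency ratio: 61.8

Youth dependency ratio = 11.3 / 61.8 × 100 = 18.3
Old-age dependency ratio = 26.9 / 61.8 × 100 = 43.5
Total dependency ratio = (11.3 + 26.9) / 61.8 × 100 = 38.2 / 61.8 × 100 = 61.8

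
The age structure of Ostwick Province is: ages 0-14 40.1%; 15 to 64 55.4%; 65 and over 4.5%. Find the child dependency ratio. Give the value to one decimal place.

Youth dependency ratio = 40.1 / 55.4 × 100 = 72.4

Youth dependency ratio: 72.4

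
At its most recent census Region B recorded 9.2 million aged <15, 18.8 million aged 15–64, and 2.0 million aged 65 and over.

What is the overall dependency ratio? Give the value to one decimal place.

Total dependency ratio = (9.2 + 2.0) / 18.8 × 100 = 11.2 / 18.8 × 100 = 59.6

Total dependency ratio: 59.6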